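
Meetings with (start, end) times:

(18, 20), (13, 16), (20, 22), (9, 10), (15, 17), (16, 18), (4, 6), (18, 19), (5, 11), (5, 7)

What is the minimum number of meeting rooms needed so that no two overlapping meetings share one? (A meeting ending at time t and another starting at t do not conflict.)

The answer is the maximum number of intervals overlapping at any instant.
starts: [4, 5, 5, 9, 13, 15, 16, 18, 18, 20]
ends:   [6, 7, 10, 11, 16, 17, 18, 19, 20, 22]
s4→1 s5→2 s5→3  — peak 3.

3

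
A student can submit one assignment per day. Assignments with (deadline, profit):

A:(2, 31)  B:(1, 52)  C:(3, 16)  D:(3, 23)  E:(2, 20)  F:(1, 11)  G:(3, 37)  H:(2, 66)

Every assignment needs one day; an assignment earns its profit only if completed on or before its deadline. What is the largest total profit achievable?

Sort by profit descending; place each in the latest free slot ≤ its deadline.
Profit order: H=66 B=52 G=37 A=31 D=23 E=20 C=16 F=11
Assign: H→slot 2, B→slot 1, G→slot 3, A skipped, D skipped, E skipped, C skipped, F skipped.
Slots: [1:B] [2:H] [3:G]
Profit = 52 + 66 + 37 = 155

155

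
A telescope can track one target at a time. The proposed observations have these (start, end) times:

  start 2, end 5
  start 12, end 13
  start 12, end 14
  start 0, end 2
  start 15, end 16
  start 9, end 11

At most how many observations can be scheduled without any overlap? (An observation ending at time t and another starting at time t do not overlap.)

5

Sorted by end: (0,2)  (2,5)  (9,11)  (12,13)  (12,14)  (15,16)
take (0,2); take (2,5); take (9,11); take (12,13); take (15,16).
Selected 5 observations.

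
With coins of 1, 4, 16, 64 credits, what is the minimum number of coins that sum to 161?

5

161 = 2×64 + 2×16 + 1×1
Total coins = 2 + 2 + 1 = 5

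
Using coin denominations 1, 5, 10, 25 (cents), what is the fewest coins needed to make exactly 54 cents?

6

54 − 2×25→4 − 4×1→0
Total coins = 2 + 4 = 6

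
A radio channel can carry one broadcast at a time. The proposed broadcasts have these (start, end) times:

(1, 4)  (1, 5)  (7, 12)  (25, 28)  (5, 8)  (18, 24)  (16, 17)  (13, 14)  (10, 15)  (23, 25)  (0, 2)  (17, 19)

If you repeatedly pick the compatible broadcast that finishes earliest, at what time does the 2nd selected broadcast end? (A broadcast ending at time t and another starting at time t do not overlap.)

8

Sort by end time and greedily take each interval whose start is ≥ the last chosen end.
By end time: (0,2), (1,4), (1,5), (5,8), (7,12), (13,14), (10,15), (16,17), (17,19), (18,24), (23,25), (25,28).
Pick (0,2); next start ≥ 2 → (5,8); next start ≥ 8 → (13,14); next start ≥ 14 → (16,17); next start ≥ 17 → (17,19); next start ≥ 19 → (23,25); next start ≥ 25 → (25,28).
Selected: (0,2) (5,8) (13,14) (16,17) (17,19) (23,25) (25,28)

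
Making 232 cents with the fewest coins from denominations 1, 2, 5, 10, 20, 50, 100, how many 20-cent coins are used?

Use the largest denomination that fits, subtract, and repeat.
232 − 2×100→32 − 1×20→12 − 1×10→2 − 1×2→0
Count of 20: 1

1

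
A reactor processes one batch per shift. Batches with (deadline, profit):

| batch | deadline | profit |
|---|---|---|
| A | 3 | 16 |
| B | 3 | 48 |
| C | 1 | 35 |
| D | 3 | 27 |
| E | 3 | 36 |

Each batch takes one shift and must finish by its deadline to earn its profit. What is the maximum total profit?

119

Profit order: B=48 E=36 C=35 D=27 A=16
Assign: B→slot 3, E→slot 2, C→slot 1, D skipped, A skipped.
Slots: [1:C] [2:E] [3:B]
Profit = 35 + 36 + 48 = 119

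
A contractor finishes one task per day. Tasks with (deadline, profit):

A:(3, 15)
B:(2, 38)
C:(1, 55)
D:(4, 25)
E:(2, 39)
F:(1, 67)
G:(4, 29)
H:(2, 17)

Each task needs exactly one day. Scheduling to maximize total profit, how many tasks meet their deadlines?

Sort by profit descending; place each in the latest free slot ≤ its deadline.
Profit order: F=67 C=55 E=39 B=38 G=29 D=25 H=17 A=15
Assign: F→slot 1, C skipped, E→slot 2, B skipped, G→slot 4, D→slot 3, H skipped, A skipped.
Slots: [1:F] [2:E] [3:D] [4:G]
4 of 8 scheduled.

4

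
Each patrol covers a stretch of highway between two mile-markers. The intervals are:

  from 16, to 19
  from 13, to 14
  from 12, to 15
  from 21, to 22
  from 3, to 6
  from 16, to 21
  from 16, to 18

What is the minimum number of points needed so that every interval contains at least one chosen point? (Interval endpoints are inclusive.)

4

Sorted: [3,6] [13,14] [12,15] [16,18] [16,19] [16,21] [21,22]
{[3,6]} hit by 6; {[13,14],[12,15]} hit by 14; {[16,18],[16,19],[16,21]} hit by 18; {[21,22]} hit by 22.
Points: 6, 14, 18, 22 (4 total).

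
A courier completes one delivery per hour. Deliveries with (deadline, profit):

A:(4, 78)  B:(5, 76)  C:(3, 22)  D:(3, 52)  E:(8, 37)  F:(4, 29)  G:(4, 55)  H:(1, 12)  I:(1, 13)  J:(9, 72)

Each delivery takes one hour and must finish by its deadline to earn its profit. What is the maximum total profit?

399

Take jobs in profit order; each goes to the latest open slot no later than its deadline.
Profit order: A=78 B=76 J=72 G=55 D=52 E=37 F=29 C=22 I=13 H=12
Assign: A→slot 4, B→slot 5, J→slot 9, G→slot 3, D→slot 2, E→slot 8, F→slot 1, C skipped, I skipped, H skipped.
Slots: [1:F] [2:D] [3:G] [4:A] [5:B] [8:E] [9:J]
Profit = 29 + 52 + 55 + 78 + 76 + 37 + 72 = 399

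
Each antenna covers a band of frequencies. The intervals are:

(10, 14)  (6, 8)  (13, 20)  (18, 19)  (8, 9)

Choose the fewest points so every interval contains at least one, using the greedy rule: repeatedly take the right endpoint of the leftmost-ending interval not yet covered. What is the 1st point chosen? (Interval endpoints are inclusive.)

Sort by right endpoint; whenever an interval is uncovered, place a point at its right end.
Sorted: [6,8] [8,9] [10,14] [18,19] [13,20]
{[6,8],[8,9]} hit by 8; {[10,14]} hit by 14; {[18,19],[13,20]} hit by 19.
Points: 8, 14, 19 (3 total).

8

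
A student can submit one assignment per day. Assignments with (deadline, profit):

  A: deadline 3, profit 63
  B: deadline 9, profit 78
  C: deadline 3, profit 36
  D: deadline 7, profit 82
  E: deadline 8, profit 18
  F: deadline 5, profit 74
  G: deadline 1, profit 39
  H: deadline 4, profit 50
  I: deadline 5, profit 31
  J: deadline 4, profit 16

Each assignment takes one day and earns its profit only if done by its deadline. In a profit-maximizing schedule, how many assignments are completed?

Take jobs in profit order; each goes to the latest open slot no later than its deadline.
By profit: D(d7,82), B(d9,78), F(d5,74), A(d3,63), H(d4,50), G(d1,39), C(d3,36), I(d5,31), E(d8,18), J(d4,16)
D→slot 7; B→slot 9; F→slot 5; A→slot 3; H→slot 4; G→slot 1; C→slot 2; I skipped; E→slot 8; J skipped.
8 of 10 scheduled.

8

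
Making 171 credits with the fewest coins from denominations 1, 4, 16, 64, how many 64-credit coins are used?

Greedy: take as many of the largest coin as possible, then repeat with the remainder.
171 − 2×64→43 − 2×16→11 − 2×4→3 − 3×1→0
Count of 64: 2

2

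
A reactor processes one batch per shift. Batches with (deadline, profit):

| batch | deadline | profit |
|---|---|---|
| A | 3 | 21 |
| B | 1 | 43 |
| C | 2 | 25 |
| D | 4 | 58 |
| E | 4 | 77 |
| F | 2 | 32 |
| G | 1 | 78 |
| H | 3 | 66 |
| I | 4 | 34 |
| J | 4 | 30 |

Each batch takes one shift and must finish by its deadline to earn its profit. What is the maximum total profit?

279

Sort by profit descending; place each in the latest free slot ≤ its deadline.
Profit order: G=78 E=77 H=66 D=58 B=43 I=34 F=32 J=30 C=25 A=21
Assign: G→slot 1, E→slot 4, H→slot 3, D→slot 2, B skipped, I skipped, F skipped, J skipped, C skipped, A skipped.
Slots: [1:G] [2:D] [3:H] [4:E]
Profit = 78 + 58 + 66 + 77 = 279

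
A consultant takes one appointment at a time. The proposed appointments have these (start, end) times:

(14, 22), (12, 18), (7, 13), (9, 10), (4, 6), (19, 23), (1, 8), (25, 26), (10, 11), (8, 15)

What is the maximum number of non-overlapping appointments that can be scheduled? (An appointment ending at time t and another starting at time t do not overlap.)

Greedy by earliest finish: after sorting by end time, pick each interval compatible with the last pick.
By end time: (4,6), (1,8), (9,10), (10,11), (7,13), (8,15), (12,18), (14,22), (19,23), (25,26).
Pick (4,6); next start ≥ 6 → (9,10); next start ≥ 10 → (10,11); next start ≥ 11 → (12,18); next start ≥ 18 → (19,23); next start ≥ 23 → (25,26).
Selected 6 appointments.

6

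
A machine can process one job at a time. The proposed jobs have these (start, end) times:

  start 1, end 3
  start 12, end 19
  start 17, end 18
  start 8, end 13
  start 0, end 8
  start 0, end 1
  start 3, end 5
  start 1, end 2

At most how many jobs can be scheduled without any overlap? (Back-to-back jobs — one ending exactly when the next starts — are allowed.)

Sort by end time and greedily take each interval whose start is ≥ the last chosen end.
Sorted by end: (0,1)  (1,2)  (1,3)  (3,5)  (0,8)  (8,13)  (17,18)  (12,19)
take (0,1); take (1,2); take (3,5); skip (0,8); take (8,13); take (17,18).
Selected 5 jobs.

5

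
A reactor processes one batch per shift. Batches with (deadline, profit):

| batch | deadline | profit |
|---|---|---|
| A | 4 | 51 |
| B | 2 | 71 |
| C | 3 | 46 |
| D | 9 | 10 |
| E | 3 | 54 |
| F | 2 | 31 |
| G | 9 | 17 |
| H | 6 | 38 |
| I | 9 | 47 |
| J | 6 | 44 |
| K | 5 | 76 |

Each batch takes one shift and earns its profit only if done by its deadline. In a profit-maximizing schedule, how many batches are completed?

Take jobs in profit order; each goes to the latest open slot no later than its deadline.
Profit order: K=76 B=71 E=54 A=51 I=47 C=46 J=44 H=38 F=31 G=17 D=10
Assign: K→slot 5, B→slot 2, E→slot 3, A→slot 4, I→slot 9, C→slot 1, J→slot 6, H skipped, F skipped, G→slot 8, D→slot 7.
Slots: [1:C] [2:B] [3:E] [4:A] [5:K] [6:J] [7:D] [8:G] [9:I]
9 of 11 scheduled.

9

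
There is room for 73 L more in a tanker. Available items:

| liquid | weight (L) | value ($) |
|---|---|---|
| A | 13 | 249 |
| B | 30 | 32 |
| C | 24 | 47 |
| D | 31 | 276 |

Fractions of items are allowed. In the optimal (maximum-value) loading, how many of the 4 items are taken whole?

Sort by value per unit weight and fill in that order.
Ratios (sorted): A 19.15, D 8.90, C 1.96, B 1.07
take A (13 @ 249); take D (31 @ 276); take C (24 @ 47); take 5/30 of B → 5.33. Capacity used 73/73.
3 item(s) taken whole; one partial (take 5/30 of B).

3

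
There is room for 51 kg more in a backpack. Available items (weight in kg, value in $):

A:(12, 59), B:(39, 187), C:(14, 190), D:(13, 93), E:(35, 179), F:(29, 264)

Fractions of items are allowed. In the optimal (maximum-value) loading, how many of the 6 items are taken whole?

2

Sort by value per unit weight and fill in that order.
Ratios (sorted): C 13.57, F 9.10, D 7.15, E 5.11, A 4.92, B 4.79
take C (14 @ 190); take F (29 @ 264); take 8/13 of D → 57.23. Capacity used 51/51.
2 item(s) taken whole; one partial (take 8/13 of D).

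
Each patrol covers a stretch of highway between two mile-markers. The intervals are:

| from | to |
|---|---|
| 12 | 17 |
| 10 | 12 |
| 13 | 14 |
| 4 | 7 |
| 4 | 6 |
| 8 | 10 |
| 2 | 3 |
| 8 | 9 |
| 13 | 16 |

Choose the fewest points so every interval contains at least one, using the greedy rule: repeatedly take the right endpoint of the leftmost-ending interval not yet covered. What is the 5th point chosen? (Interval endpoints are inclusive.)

14

Sort by right endpoint; whenever an interval is uncovered, place a point at its right end.
Sorted: [2,3] [4,6] [4,7] [8,9] [8,10] [10,12] [13,14] [13,16] [12,17]
{[2,3]} hit by 3; {[4,6],[4,7]} hit by 6; {[8,9],[8,10]} hit by 9; {[10,12]} hit by 12; {[13,14],[13,16],[12,17]} hit by 14.
Points: 3, 6, 9, 12, 14 (5 total).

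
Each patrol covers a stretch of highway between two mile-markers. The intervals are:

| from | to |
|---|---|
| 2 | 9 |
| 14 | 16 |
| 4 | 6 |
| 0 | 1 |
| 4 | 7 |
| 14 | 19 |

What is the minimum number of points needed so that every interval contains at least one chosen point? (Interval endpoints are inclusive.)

By right end: [0,1]  [4,6]  [4,7]  [2,9]  [14,16]  [14,19]
[0,1] uncovered → point at 1; [4,6] uncovered → point at 6; [14,16] uncovered → point at 16.
Points: 1, 6, 16 (3 total).

3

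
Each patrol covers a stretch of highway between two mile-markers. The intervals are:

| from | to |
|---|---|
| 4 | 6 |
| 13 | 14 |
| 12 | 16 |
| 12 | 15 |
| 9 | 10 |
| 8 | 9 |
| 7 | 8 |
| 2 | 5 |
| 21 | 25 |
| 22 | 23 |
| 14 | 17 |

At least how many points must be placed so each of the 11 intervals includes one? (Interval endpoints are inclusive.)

5

By right end: [2,5]  [4,6]  [7,8]  [8,9]  [9,10]  [13,14]  [12,15]  [12,16]  [14,17]  [22,23]  [21,25]
[2,5] uncovered → point at 5; [7,8] uncovered → point at 8; [9,10] uncovered → point at 10; [13,14] uncovered → point at 14; [22,23] uncovered → point at 23.
Points: 5, 8, 10, 14, 23 (5 total).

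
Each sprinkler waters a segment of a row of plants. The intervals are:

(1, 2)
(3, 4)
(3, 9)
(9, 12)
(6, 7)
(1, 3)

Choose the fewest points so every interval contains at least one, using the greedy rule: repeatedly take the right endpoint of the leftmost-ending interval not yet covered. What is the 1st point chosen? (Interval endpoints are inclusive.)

Sort by right endpoint; whenever an interval is uncovered, place a point at its right end.
By right end: [1,2]  [1,3]  [3,4]  [6,7]  [3,9]  [9,12]
[1,2] uncovered → point at 2; [3,4] uncovered → point at 4; [6,7] uncovered → point at 7; [9,12] uncovered → point at 12.
Points: 2, 4, 7, 12 (4 total).

2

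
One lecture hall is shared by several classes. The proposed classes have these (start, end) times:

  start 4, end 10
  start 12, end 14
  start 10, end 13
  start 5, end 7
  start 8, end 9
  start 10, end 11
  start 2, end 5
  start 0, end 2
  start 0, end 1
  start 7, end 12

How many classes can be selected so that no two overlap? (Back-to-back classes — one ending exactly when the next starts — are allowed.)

Sorted by end: (0,1)  (0,2)  (2,5)  (5,7)  (8,9)  (4,10)  (10,11)  (7,12)  (10,13)  (12,14)
take (0,1); take (2,5); take (5,7); take (8,9); take (10,11); skip (10,13); take (12,14).
Selected 6 classes.

6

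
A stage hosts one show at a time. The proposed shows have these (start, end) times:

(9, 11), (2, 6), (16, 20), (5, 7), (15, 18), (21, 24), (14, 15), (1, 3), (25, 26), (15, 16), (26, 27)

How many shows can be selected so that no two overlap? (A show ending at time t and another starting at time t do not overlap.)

Order by finish time; keep every interval that doesn't clash with the previous kept one.
Sorted by end: (1,3)  (2,6)  (5,7)  (9,11)  (14,15)  (15,16)  (15,18)  (16,20)  (21,24)  (25,26)  (26,27)
take (1,3); take (5,7); take (9,11); take (14,15); take (15,16); take (16,20); take (21,24); take (25,26); take (26,27).
Selected 9 shows.

9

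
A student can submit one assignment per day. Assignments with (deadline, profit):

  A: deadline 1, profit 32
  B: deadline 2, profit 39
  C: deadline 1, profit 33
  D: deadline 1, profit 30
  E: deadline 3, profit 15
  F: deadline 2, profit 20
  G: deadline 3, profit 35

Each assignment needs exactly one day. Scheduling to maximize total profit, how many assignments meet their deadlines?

3

By profit: B(d2,39), G(d3,35), C(d1,33), A(d1,32), D(d1,30), F(d2,20), E(d3,15)
B→slot 2; G→slot 3; C→slot 1; A skipped; D skipped; F skipped; E skipped.
3 of 7 scheduled.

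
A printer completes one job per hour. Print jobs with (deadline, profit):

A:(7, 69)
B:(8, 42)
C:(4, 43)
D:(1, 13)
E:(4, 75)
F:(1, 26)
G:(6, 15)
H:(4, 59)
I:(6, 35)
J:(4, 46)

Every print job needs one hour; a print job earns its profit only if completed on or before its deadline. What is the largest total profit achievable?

By profit: E(d4,75), A(d7,69), H(d4,59), J(d4,46), C(d4,43), B(d8,42), I(d6,35), F(d1,26), G(d6,15), D(d1,13)
E→slot 4; A→slot 7; H→slot 3; J→slot 2; C→slot 1; B→slot 8; I→slot 6; F skipped; G→slot 5; D skipped.
Profit = 43 + 46 + 59 + 75 + 15 + 35 + 69 + 42 = 384

384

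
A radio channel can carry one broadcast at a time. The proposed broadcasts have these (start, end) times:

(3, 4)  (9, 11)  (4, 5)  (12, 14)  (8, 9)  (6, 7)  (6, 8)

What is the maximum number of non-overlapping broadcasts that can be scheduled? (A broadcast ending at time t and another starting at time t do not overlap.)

By end time: (3,4), (4,5), (6,7), (6,8), (8,9), (9,11), (12,14).
Pick (3,4); next start ≥ 4 → (4,5); next start ≥ 5 → (6,7); next start ≥ 7 → (8,9); next start ≥ 9 → (9,11); next start ≥ 11 → (12,14).
Selected 6 broadcasts.

6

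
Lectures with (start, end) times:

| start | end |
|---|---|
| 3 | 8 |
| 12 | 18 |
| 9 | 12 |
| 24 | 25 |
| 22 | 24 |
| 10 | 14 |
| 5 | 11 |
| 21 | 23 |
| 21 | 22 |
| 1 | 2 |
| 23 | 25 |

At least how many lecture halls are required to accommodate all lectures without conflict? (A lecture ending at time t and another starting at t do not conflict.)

3

starts: [1, 3, 5, 9, 10, 12, 21, 21, 22, 23, 24]
ends:   [2, 8, 11, 12, 14, 18, 22, 23, 24, 25, 25]
s1→1 e2→0 s3→1 s5→2 e8→1 s9→2 s10→3  — peak 3.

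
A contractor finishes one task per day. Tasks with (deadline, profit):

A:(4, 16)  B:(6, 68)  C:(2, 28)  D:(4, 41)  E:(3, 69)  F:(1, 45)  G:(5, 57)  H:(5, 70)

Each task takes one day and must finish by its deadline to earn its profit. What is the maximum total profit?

350

Take jobs in profit order; each goes to the latest open slot no later than its deadline.
By profit: H(d5,70), E(d3,69), B(d6,68), G(d5,57), F(d1,45), D(d4,41), C(d2,28), A(d4,16)
H→slot 5; E→slot 3; B→slot 6; G→slot 4; F→slot 1; D→slot 2; C skipped; A skipped.
Profit = 45 + 41 + 69 + 57 + 70 + 68 = 350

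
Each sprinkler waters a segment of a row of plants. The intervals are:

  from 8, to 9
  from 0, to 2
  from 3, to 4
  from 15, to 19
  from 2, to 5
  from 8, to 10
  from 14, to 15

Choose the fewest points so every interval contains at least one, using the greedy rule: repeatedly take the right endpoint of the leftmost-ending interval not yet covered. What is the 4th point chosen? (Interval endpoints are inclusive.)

By right end: [0,2]  [3,4]  [2,5]  [8,9]  [8,10]  [14,15]  [15,19]
[0,2] uncovered → point at 2; [3,4] uncovered → point at 4; [8,9] uncovered → point at 9; [14,15] uncovered → point at 15.
Points: 2, 4, 9, 15 (4 total).

15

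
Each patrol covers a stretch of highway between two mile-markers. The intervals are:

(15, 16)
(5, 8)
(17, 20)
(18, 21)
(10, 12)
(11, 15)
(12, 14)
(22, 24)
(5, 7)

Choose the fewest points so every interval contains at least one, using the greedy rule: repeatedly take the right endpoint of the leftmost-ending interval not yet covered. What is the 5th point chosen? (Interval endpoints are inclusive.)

24

Sorted: [5,7] [5,8] [10,12] [12,14] [11,15] [15,16] [17,20] [18,21] [22,24]
{[5,7],[5,8]} hit by 7; {[10,12],[12,14],[11,15]} hit by 12; {[15,16]} hit by 16; {[17,20],[18,21]} hit by 20; {[22,24]} hit by 24.
Points: 7, 12, 16, 20, 24 (5 total).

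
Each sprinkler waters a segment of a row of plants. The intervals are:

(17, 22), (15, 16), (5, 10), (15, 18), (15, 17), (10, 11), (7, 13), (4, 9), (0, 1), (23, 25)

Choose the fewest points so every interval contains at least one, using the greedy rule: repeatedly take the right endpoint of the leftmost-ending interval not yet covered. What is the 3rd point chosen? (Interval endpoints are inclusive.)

11

By right end: [0,1]  [4,9]  [5,10]  [10,11]  [7,13]  [15,16]  [15,17]  [15,18]  [17,22]  [23,25]
[0,1] uncovered → point at 1; [4,9] uncovered → point at 9; [10,11] uncovered → point at 11; [15,16] uncovered → point at 16; [17,22] uncovered → point at 22; [23,25] uncovered → point at 25.
Points: 1, 9, 11, 16, 22, 25 (6 total).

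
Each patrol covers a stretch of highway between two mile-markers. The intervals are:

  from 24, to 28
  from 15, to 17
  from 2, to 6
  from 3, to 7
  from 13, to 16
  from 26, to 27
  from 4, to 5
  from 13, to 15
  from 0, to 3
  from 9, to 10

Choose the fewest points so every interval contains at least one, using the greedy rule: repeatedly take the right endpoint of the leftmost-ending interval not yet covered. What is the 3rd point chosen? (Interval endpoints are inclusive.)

10

Process intervals by earliest right end; each time one isn't hit yet, stab at its right endpoint.
By right end: [0,3]  [4,5]  [2,6]  [3,7]  [9,10]  [13,15]  [13,16]  [15,17]  [26,27]  [24,28]
[0,3] uncovered → point at 3; [4,5] uncovered → point at 5; [9,10] uncovered → point at 10; [13,15] uncovered → point at 15; [26,27] uncovered → point at 27.
Points: 3, 5, 10, 15, 27 (5 total).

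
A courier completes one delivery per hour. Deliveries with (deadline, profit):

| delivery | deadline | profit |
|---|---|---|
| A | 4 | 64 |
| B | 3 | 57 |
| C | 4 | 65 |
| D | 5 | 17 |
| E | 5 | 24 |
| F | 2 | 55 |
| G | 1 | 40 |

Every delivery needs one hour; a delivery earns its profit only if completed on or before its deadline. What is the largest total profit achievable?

265

Profit order: C=65 A=64 B=57 F=55 G=40 E=24 D=17
Assign: C→slot 4, A→slot 3, B→slot 2, F→slot 1, G skipped, E→slot 5, D skipped.
Slots: [1:F] [2:B] [3:A] [4:C] [5:E]
Profit = 55 + 57 + 64 + 65 + 24 = 265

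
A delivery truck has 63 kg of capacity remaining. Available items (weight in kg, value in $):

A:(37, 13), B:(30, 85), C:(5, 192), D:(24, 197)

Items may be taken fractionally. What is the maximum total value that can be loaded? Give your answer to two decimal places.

475.41

Sort by value per unit weight and fill in that order.
Order: C (192/5=38.40) > D (197/24=8.21) > B (85/30=2.83) > A (13/37=0.35)
Fill: take C (5 @ 192) → take D (24 @ 197) → take B (30 @ 85) → take 4/37 of A → 1.41; 63/63 used.
Total value = 475.41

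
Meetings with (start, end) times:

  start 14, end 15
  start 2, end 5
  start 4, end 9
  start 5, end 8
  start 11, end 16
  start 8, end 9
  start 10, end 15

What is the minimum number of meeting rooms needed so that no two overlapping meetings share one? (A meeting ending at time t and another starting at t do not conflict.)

Count concurrent intervals with a sweep; the peak is the room count.
starts: [2, 4, 5, 8, 10, 11, 14]
ends:   [5, 8, 9, 9, 15, 15, 16]
s2→1 s4→2 e5→1 s5→2 e8→1 s8→2 e9→1 e9→0 s10→1 s11→2 s14→3  — peak 3.

3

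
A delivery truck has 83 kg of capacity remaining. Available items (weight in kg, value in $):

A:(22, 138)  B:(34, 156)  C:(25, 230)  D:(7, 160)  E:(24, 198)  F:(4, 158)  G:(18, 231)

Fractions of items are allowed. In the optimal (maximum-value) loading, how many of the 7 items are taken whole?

Sort by value per unit weight and fill in that order.
Order: F (158/4=39.50) > D (160/7=22.86) > G (231/18=12.83) > C (230/25=9.20) > E (198/24=8.25) > A (138/22=6.27) > B (156/34=4.59)
Fill: take F (4 @ 158) → take D (7 @ 160) → take G (18 @ 231) → take C (25 @ 230) → take E (24 @ 198) → take 5/22 of A → 31.36; 83/83 used.
5 item(s) taken whole; one partial (take 5/22 of A).

5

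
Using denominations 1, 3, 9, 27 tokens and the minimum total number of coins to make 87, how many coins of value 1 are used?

87 = 3×27 + 2×3
Count of 1: 0

0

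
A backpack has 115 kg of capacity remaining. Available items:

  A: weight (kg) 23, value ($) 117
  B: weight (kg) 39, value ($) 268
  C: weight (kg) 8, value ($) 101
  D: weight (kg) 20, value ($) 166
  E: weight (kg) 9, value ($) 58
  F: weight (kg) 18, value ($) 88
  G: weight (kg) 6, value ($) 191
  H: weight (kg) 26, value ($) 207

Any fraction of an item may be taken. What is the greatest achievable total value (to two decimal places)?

Ratios (sorted): G 31.83, C 12.62, D 8.30, H 7.96, B 6.87, E 6.44, A 5.09, F 4.89
take G (6 @ 191); take C (8 @ 101); take D (20 @ 166); take H (26 @ 207); take B (39 @ 268); take E (9 @ 58); take 7/23 of A → 35.61. Capacity used 115/115.
Total value = 1026.61

1026.61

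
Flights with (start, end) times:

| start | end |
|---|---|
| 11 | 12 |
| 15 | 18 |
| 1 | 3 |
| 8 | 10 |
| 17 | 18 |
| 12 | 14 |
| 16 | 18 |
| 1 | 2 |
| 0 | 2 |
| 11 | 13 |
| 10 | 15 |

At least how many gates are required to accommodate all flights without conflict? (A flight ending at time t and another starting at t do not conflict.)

The answer is the maximum number of intervals overlapping at any instant.
Events (time:±→running): 0:+→1 1:+→2 1:+→3 … peak 3.

3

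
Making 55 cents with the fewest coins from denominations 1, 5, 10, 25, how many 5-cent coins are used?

Use the largest denomination that fits, subtract, and repeat.
55 = 2×25 + 1×5
Count of 5: 1

1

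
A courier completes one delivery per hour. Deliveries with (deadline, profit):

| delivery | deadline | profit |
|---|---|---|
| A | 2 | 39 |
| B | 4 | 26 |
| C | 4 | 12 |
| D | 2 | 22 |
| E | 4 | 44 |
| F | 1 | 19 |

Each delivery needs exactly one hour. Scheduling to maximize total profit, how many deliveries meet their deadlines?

Profit order: E=44 A=39 B=26 D=22 F=19 C=12
Assign: E→slot 4, A→slot 2, B→slot 3, D→slot 1, F skipped, C skipped.
Slots: [1:D] [2:A] [3:B] [4:E]
4 of 6 scheduled.

4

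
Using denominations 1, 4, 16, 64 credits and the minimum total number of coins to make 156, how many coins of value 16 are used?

156 − 2×64→28 − 1×16→12 − 3×4→0
Count of 16: 1

1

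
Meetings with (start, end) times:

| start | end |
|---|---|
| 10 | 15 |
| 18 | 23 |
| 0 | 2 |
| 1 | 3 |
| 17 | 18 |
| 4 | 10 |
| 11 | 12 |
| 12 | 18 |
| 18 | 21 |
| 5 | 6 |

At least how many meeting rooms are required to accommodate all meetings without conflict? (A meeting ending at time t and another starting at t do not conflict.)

starts: [0, 1, 4, 5, 10, 11, 12, 17, 18, 18]
ends:   [2, 3, 6, 10, 12, 15, 18, 18, 21, 23]
s0→1 s1→2  — peak 2.

2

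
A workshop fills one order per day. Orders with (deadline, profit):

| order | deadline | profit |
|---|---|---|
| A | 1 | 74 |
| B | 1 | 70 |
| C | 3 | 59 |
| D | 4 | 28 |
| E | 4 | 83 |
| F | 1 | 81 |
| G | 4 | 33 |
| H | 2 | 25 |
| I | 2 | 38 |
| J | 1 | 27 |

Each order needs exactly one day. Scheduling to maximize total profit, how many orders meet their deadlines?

4

Sort by profit descending; place each in the latest free slot ≤ its deadline.
By profit: E(d4,83), F(d1,81), A(d1,74), B(d1,70), C(d3,59), I(d2,38), G(d4,33), D(d4,28), J(d1,27), H(d2,25)
E→slot 4; F→slot 1; A skipped; B skipped; C→slot 3; I→slot 2; G skipped; D skipped; J skipped; H skipped.
4 of 10 scheduled.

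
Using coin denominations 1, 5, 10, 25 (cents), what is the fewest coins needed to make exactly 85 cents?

4

Greedy: take as many of the largest coin as possible, then repeat with the remainder.
85 = 3×25 + 1×10
Total coins = 3 + 1 = 4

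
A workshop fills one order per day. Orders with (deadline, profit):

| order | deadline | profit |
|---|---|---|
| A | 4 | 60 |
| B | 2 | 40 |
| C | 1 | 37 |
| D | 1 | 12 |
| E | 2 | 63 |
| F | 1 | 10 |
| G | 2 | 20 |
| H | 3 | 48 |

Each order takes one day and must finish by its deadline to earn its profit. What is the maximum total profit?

By profit: E(d2,63), A(d4,60), H(d3,48), B(d2,40), C(d1,37), G(d2,20), D(d1,12), F(d1,10)
E→slot 2; A→slot 4; H→slot 3; B→slot 1; C skipped; G skipped; D skipped; F skipped.
Profit = 40 + 63 + 48 + 60 = 211

211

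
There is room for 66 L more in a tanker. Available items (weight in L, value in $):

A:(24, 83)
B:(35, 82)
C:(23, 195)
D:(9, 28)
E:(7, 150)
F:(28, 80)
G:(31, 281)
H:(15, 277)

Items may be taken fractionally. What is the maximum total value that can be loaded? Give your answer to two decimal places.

818.22

Greedy by value/weight ratio, highest first.
Order: E (150/7=21.43) > H (277/15=18.47) > G (281/31=9.06) > C (195/23=8.48) > A (83/24=3.46) > D (28/9=3.11) > F (80/28=2.86) > B (82/35=2.34)
Fill: take E (7 @ 150) → take H (15 @ 277) → take G (31 @ 281) → take 13/23 of C → 110.22; 66/66 used.
Total value = 818.22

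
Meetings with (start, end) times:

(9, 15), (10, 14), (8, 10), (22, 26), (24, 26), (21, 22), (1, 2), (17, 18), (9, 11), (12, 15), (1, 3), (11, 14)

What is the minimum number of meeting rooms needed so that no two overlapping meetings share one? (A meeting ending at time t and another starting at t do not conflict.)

starts: [1, 1, 8, 9, 9, 10, 11, 12, 17, 21, 22, 24]
ends:   [2, 3, 10, 11, 14, 14, 15, 15, 18, 22, 26, 26]
s1→1 s1→2 e2→1 e3→0 s8→1 s9→2 s9→3 e10→2 s10→3 e11→2 s11→3 s12→4  — peak 4.

4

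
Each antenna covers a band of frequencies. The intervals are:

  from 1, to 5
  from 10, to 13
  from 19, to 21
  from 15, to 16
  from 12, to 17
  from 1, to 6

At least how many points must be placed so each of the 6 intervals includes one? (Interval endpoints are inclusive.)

4

Process intervals by earliest right end; each time one isn't hit yet, stab at its right endpoint.
By right end: [1,5]  [1,6]  [10,13]  [15,16]  [12,17]  [19,21]
[1,5] uncovered → point at 5; [10,13] uncovered → point at 13; [15,16] uncovered → point at 16; [19,21] uncovered → point at 21.
Points: 5, 13, 16, 21 (4 total).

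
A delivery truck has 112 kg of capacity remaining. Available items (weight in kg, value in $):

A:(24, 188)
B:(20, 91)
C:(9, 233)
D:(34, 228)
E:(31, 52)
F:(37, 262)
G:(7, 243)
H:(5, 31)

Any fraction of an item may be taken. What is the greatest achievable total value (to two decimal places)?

Sort by value per unit weight and fill in that order.
Ratios (sorted): G 34.71, C 25.89, A 7.83, F 7.08, D 6.71, H 6.20, B 4.55, E 1.68
take G (7 @ 243); take C (9 @ 233); take A (24 @ 188); take F (37 @ 262); take D (34 @ 228); take 1/5 of H → 6.20. Capacity used 112/112.
Total value = 1160.20

1160.20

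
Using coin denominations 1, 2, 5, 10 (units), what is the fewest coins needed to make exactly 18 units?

18 − 1×10→8 − 1×5→3 − 1×2→1 − 1×1→0
Total coins = 1 + 1 + 1 + 1 = 4

4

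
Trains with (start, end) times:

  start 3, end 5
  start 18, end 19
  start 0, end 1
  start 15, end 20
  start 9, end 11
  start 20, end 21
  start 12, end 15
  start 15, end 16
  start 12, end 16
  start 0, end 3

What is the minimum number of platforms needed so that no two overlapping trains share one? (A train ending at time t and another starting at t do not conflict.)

3

Count concurrent intervals with a sweep; the peak is the room count.
Events (time:±→running): 0:+→1 0:+→2 1:-→1 3:-→0 3:+→1 5:-→0 9:+→1 11:-→0 12:+→1 12:+→2 15:-→1 15:+→2 15:+→3 … peak 3.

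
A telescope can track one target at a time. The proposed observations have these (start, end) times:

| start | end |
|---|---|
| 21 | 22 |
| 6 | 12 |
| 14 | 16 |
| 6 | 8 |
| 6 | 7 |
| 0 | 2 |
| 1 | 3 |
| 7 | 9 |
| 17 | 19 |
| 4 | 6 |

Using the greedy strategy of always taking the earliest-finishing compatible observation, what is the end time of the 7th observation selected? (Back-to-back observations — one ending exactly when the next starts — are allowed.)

22

Order by finish time; keep every interval that doesn't clash with the previous kept one.
Sorted by end: (0,2)  (1,3)  (4,6)  (6,7)  (6,8)  (7,9)  (6,12)  (14,16)  (17,19)  (21,22)
take (0,2); take (4,6); take (6,7); take (7,9); skip (6,12); take (14,16); take (17,19); take (21,22).
Selected: (0,2) (4,6) (6,7) (7,9) (14,16) (17,19) (21,22)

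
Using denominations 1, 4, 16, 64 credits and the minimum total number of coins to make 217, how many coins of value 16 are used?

1

Greedy: take as many of the largest coin as possible, then repeat with the remainder.
217 − 3×64→25 − 1×16→9 − 2×4→1 − 1×1→0
Count of 16: 1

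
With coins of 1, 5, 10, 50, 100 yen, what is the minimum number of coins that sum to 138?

8

138 − 1×100→38 − 3×10→8 − 1×5→3 − 3×1→0
Total coins = 1 + 3 + 1 + 3 = 8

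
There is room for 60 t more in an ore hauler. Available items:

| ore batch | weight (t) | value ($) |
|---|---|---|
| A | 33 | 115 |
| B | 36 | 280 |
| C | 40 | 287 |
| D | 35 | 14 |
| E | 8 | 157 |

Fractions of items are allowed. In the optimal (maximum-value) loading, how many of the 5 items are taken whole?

2

Sort by value per unit weight and fill in that order.
Ratios (sorted): E 19.62, B 7.78, C 7.17, A 3.48, D 0.40
take E (8 @ 157); take B (36 @ 280); take 16/40 of C → 114.80. Capacity used 60/60.
2 item(s) taken whole; one partial (take 16/40 of C).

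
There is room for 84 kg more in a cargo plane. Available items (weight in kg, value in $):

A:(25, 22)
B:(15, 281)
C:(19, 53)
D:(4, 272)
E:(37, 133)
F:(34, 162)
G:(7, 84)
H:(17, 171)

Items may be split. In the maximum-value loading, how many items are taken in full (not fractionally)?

5

Order: D (272/4=68.00) > B (281/15=18.73) > G (84/7=12.00) > H (171/17=10.06) > F (162/34=4.76) > E (133/37=3.59) > C (53/19=2.79) > A (22/25=0.88)
Fill: take D (4 @ 272) → take B (15 @ 281) → take G (7 @ 84) → take H (17 @ 171) → take F (34 @ 162) → take 7/37 of E → 25.16; 84/84 used.
5 item(s) taken whole; one partial (take 7/37 of E).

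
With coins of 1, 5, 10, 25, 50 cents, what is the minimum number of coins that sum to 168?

8

168 − 3×50→18 − 1×10→8 − 1×5→3 − 3×1→0
Total coins = 3 + 1 + 1 + 3 = 8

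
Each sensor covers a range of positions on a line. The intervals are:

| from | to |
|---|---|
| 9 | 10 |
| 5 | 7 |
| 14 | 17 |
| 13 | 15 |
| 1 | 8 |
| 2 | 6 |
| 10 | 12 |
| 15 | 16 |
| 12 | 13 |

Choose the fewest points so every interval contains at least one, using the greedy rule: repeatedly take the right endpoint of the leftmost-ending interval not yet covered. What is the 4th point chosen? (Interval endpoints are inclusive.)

16

Sorted: [2,6] [5,7] [1,8] [9,10] [10,12] [12,13] [13,15] [15,16] [14,17]
{[2,6],[5,7],[1,8]} hit by 6; {[9,10],[10,12]} hit by 10; {[12,13],[13,15]} hit by 13; {[15,16],[14,17]} hit by 16.
Points: 6, 10, 13, 16 (4 total).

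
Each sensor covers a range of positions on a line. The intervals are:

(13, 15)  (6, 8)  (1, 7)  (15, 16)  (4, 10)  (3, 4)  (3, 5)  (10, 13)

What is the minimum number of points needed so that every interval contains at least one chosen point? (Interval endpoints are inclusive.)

Process intervals by earliest right end; each time one isn't hit yet, stab at its right endpoint.
Sorted: [3,4] [3,5] [1,7] [6,8] [4,10] [10,13] [13,15] [15,16]
{[3,4],[3,5],[1,7]} hit by 4; {[6,8],[4,10]} hit by 8; {[10,13],[13,15]} hit by 13; {[15,16]} hit by 16.
Points: 4, 8, 13, 16 (4 total).

4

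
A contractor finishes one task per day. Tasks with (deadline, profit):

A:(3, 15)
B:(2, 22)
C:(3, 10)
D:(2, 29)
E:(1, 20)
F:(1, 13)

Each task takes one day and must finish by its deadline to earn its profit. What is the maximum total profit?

66

Sort by profit descending; place each in the latest free slot ≤ its deadline.
By profit: D(d2,29), B(d2,22), E(d1,20), A(d3,15), F(d1,13), C(d3,10)
D→slot 2; B→slot 1; E skipped; A→slot 3; F skipped; C skipped.
Profit = 22 + 29 + 15 = 66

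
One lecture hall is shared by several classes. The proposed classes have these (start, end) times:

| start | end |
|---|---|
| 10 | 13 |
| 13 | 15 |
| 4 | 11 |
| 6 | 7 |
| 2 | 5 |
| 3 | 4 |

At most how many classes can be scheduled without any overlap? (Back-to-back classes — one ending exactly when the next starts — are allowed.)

4

Sort by end time and greedily take each interval whose start is ≥ the last chosen end.
Sorted by end: (3,4)  (2,5)  (6,7)  (4,11)  (10,13)  (13,15)
take (3,4); skip (2,5); take (6,7); take (10,13); take (13,15).
Selected 4 classes.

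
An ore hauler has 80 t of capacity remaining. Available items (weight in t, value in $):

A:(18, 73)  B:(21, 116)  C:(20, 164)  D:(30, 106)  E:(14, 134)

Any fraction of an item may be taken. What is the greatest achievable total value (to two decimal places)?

511.73

Ratios (sorted): E 9.57, C 8.20, B 5.52, A 4.06, D 3.53
take E (14 @ 134); take C (20 @ 164); take B (21 @ 116); take A (18 @ 73); take 7/30 of D → 24.73. Capacity used 80/80.
Total value = 511.73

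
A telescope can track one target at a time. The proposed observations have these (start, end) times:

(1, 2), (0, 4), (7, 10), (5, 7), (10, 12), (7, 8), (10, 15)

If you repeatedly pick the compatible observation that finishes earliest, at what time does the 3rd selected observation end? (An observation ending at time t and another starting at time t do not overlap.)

Order by finish time; keep every interval that doesn't clash with the previous kept one.
Sorted by end: (1,2)  (0,4)  (5,7)  (7,8)  (7,10)  (10,12)  (10,15)
take (1,2); take (5,7); take (7,8); skip (7,10); take (10,12).
Selected: (1,2) (5,7) (7,8) (10,12)

8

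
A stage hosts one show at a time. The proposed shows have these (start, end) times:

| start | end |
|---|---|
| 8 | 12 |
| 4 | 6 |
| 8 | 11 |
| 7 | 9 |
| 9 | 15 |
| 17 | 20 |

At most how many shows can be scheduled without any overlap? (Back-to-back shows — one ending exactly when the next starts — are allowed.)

Order by finish time; keep every interval that doesn't clash with the previous kept one.
Sorted by end: (4,6)  (7,9)  (8,11)  (8,12)  (9,15)  (17,20)
take (4,6); take (7,9); skip (8,11); take (9,15); take (17,20).
Selected 4 shows.

4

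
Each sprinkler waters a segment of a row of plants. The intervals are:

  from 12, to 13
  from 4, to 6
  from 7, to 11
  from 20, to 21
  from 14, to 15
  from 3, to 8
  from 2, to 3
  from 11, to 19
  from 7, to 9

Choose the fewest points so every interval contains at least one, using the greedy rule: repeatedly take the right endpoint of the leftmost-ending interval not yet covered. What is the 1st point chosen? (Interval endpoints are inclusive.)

By right end: [2,3]  [4,6]  [3,8]  [7,9]  [7,11]  [12,13]  [14,15]  [11,19]  [20,21]
[2,3] uncovered → point at 3; [4,6] uncovered → point at 6; [7,9] uncovered → point at 9; [12,13] uncovered → point at 13; [14,15] uncovered → point at 15; [20,21] uncovered → point at 21.
Points: 3, 6, 9, 13, 15, 21 (6 total).

3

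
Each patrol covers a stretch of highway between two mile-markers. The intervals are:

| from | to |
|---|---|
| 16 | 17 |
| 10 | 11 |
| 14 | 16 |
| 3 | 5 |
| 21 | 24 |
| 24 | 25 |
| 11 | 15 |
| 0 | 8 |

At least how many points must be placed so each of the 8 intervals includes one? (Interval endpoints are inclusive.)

4

Sorted: [3,5] [0,8] [10,11] [11,15] [14,16] [16,17] [21,24] [24,25]
{[3,5],[0,8]} hit by 5; {[10,11],[11,15]} hit by 11; {[14,16],[16,17]} hit by 16; {[21,24],[24,25]} hit by 24.
Points: 5, 11, 16, 24 (4 total).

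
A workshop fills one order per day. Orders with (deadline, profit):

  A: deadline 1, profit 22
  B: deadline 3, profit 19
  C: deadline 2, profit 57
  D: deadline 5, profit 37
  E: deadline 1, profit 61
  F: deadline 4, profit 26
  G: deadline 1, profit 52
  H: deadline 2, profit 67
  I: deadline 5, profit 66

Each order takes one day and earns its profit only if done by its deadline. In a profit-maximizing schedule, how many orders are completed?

5

Sort by profit descending; place each in the latest free slot ≤ its deadline.
By profit: H(d2,67), I(d5,66), E(d1,61), C(d2,57), G(d1,52), D(d5,37), F(d4,26), A(d1,22), B(d3,19)
H→slot 2; I→slot 5; E→slot 1; C skipped; G skipped; D→slot 4; F→slot 3; A skipped; B skipped.
5 of 9 scheduled.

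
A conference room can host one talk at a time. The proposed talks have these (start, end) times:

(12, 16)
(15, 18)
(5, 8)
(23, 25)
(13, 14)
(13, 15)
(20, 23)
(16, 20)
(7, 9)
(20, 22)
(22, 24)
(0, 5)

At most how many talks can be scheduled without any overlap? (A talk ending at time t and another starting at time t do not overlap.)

By end time: (0,5), (5,8), (7,9), (13,14), (13,15), (12,16), (15,18), (16,20), (20,22), (20,23), (22,24), (23,25).
Pick (0,5); next start ≥ 5 → (5,8); next start ≥ 8 → (13,14); next start ≥ 14 → (15,18); next start ≥ 18 → (20,22); next start ≥ 22 → (22,24).
Selected 6 talks.

6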